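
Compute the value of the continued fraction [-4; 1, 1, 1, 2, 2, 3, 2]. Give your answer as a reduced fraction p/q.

Starting at the tail and folding back:
Start with 2.
3 + 1/(2/1) = 3 + 1/2 = 7/2
2 + 1/(7/2) = 2 + 2/7 = 16/7
2 + 1/(16/7) = 2 + 7/16 = 39/16
1 + 1/(39/16) = 1 + 16/39 = 55/39
1 + 1/(55/39) = 1 + 39/55 = 94/55
1 + 1/(94/55) = 1 + 55/94 = 149/94
-4 + 1/(149/94) = -4 + 94/149 = -502/149

-502/149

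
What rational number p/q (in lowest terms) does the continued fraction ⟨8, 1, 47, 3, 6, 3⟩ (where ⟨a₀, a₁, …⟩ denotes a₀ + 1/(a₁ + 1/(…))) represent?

a_0 = 8: 8/1
a_1 = 1: 9/1
a_2 = 47: 431/48
a_3 = 3: 1302/145
a_4 = 6: 8243/918
a_5 = 3: 26031/2899

26031/2899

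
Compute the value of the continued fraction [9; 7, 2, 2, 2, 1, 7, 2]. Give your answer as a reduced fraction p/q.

18891/2068

a_0 = 9: 9/1
a_1 = 7: 64/7
a_2 = 2: 137/15
a_3 = 2: 338/37
a_4 = 2: 813/89
a_5 = 1: 1151/126
a_6 = 7: 8870/971
a_7 = 2: 18891/2068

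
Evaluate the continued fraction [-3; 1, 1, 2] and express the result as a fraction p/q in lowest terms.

-12/5

Start with 2.
1 + 1/(2/1) = 1 + 1/2 = 3/2
1 + 1/(3/2) = 1 + 2/3 = 5/3
-3 + 1/(5/3) = -3 + 3/5 = -12/5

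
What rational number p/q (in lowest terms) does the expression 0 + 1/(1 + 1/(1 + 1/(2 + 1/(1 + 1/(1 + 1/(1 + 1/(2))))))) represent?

29/50

a_0 = 0: 0/1
a_1 = 1: 1/1
a_2 = 1: 1/2
a_3 = 2: 3/5
a_4 = 1: 4/7
a_5 = 1: 7/12
a_6 = 1: 11/19
a_7 = 2: 29/50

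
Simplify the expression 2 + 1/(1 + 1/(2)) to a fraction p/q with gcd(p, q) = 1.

Build up convergents one term at a time:
a_0 = 2: 2/1
a_1 = 1: 3/1
a_2 = 2: 8/3

8/3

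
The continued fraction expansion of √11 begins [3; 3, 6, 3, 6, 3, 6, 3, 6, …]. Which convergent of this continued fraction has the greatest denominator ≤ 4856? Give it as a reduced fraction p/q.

List convergents until the denominator exceeds the bound:
a_0 = 3: 3/1  (≤ bound)
a_1 = 3: 10/3  (≤ bound)
a_2 = 6: 63/19  (≤ bound)
a_3 = 3: 199/60  (≤ bound)
a_4 = 6: 1257/379  (≤ bound)
a_5 = 3: 3970/1197  (≤ bound)
a_6 = 6: 25077/7561  (> 4856, stop)

3970/1197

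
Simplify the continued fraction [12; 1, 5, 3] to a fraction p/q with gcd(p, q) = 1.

244/19

a_0 = 12: 12/1
a_1 = 1: 13/1
a_2 = 5: 77/6
a_3 = 3: 244/19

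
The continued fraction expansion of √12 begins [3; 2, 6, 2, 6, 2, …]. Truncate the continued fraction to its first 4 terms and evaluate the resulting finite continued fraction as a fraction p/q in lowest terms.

a_0 = 3: 3/1
a_1 = 2: 7/2
a_2 = 6: 45/13
a_3 = 2: 97/28

97/28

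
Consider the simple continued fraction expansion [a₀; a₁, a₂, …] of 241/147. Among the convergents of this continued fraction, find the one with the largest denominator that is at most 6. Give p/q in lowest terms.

5/3

a_0 = 1: 1/1  (≤ bound)
a_1 = 1: 2/1  (≤ bound)
a_2 = 1: 3/2  (≤ bound)
a_3 = 1: 5/3  (≤ bound)
a_4 = 3: 18/11  (> 6, stop)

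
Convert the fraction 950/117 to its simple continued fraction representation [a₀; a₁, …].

950 ÷ 117 → quotient 8, remainder 14
117 ÷ 14 → quotient 8, remainder 5
14 ÷ 5 → quotient 2, remainder 4
5 ÷ 4 → quotient 1, remainder 1
4 ÷ 1 → quotient 4, remainder 0

[8; 8, 2, 1, 4]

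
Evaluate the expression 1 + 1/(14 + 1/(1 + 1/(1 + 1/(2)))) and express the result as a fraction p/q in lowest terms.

78/73

Start with 2.
1 + 1/(2/1) = 1 + 1/2 = 3/2
1 + 1/(3/2) = 1 + 2/3 = 5/3
14 + 1/(5/3) = 14 + 3/5 = 73/5
1 + 1/(73/5) = 1 + 5/73 = 78/73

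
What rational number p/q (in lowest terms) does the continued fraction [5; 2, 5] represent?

Compute successive convergents:
a_0 = 5: 5/1
a_1 = 2: 11/2
a_2 = 5: 60/11

60/11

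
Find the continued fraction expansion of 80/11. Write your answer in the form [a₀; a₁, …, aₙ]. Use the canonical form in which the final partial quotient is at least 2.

[7; 3, 1, 2]

Apply division with remainder until the remainder is 0:
⌊80/11⌋ = 7, remainder 3
⌊11/3⌋ = 3, remainder 2
⌊3/2⌋ = 1, remainder 1
⌊2/1⌋ = 2, remainder 0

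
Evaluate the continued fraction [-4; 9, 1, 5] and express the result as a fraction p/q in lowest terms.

Build up convergents one term at a time:
a_0 = -4: -4/1
a_1 = 9: -35/9
a_2 = 1: -39/10
a_3 = 5: -230/59

-230/59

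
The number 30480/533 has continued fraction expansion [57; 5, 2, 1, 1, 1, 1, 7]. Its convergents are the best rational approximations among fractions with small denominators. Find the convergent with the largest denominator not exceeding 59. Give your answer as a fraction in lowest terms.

2459/43

a_0 = 57: 57/1  (≤ bound)
a_1 = 5: 286/5  (≤ bound)
a_2 = 2: 629/11  (≤ bound)
a_3 = 1: 915/16  (≤ bound)
a_4 = 1: 1544/27  (≤ bound)
a_5 = 1: 2459/43  (≤ bound)
a_6 = 1: 4003/70  (> 59, stop)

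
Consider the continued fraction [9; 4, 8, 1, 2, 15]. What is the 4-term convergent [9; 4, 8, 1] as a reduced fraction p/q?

342/37

Build up convergents one term at a time:
a_0 = 9: 9/1
a_1 = 4: 37/4
a_2 = 8: 305/33
a_3 = 1: 342/37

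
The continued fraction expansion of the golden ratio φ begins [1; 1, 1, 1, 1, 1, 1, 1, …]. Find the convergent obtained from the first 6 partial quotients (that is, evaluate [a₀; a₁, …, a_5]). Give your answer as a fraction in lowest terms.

a_0 = 1: 1/1
a_1 = 1: 2/1
a_2 = 1: 3/2
a_3 = 1: 5/3
a_4 = 1: 8/5
a_5 = 1: 13/8

13/8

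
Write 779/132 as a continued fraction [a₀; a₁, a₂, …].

⌊779/132⌋ = 5, remainder 119
⌊132/119⌋ = 1, remainder 13
⌊119/13⌋ = 9, remainder 2
⌊13/2⌋ = 6, remainder 1
⌊2/1⌋ = 2, remainder 0

[5; 1, 9, 6, 2]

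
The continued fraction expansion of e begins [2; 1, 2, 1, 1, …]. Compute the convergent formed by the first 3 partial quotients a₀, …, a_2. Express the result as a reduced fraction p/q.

8/3

Start with 2.
1 + 1/(2/1) = 1 + 1/2 = 3/2
2 + 1/(3/2) = 2 + 2/3 = 8/3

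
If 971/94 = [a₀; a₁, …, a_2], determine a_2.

971 ÷ 94 → quotient 10, remainder 31
94 ÷ 31 → quotient 3, remainder 1
31 ÷ 1 → quotient 31, remainder 0

31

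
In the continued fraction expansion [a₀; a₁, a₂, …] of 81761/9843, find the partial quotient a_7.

3

81761 ÷ 9843 → quotient 8, remainder 3017
9843 ÷ 3017 → quotient 3, remainder 792
3017 ÷ 792 → quotient 3, remainder 641
792 ÷ 641 → quotient 1, remainder 151
641 ÷ 151 → quotient 4, remainder 37
151 ÷ 37 → quotient 4, remainder 3
37 ÷ 3 → quotient 12, remainder 1
3 ÷ 1 → quotient 3, remainder 0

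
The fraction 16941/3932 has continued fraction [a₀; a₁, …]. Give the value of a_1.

3

16941 ÷ 3932 → quotient 4, remainder 1213
3932 ÷ 1213 → quotient 3, remainder 293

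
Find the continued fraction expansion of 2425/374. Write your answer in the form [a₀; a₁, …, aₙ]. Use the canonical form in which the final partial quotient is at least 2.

Run the Euclidean algorithm, recording each quotient:
⌊2425/374⌋ = 6, remainder 181
⌊374/181⌋ = 2, remainder 12
⌊181/12⌋ = 15, remainder 1
⌊12/1⌋ = 12, remainder 0

[6; 2, 15, 12]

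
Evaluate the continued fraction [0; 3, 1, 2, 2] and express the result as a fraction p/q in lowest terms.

7/26

Use the convergent recurrence hₖ = aₖ·hₖ₋₁ + hₖ₋₂ (and likewise for the denominators kₖ):
a_0 = 0: 0/1
a_1 = 3: 1/3
a_2 = 1: 1/4
a_3 = 2: 3/11
a_4 = 2: 7/26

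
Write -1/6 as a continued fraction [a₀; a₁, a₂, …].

[-1; 1, 5]

Repeatedly divide and take the remainder:
-1 ÷ 6 → quotient -1, remainder 5
6 ÷ 5 → quotient 1, remainder 1
5 ÷ 1 → quotient 5, remainder 0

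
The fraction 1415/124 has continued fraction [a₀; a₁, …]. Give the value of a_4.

7

1415 ÷ 124 → quotient 11, remainder 51
124 ÷ 51 → quotient 2, remainder 22
51 ÷ 22 → quotient 2, remainder 7
22 ÷ 7 → quotient 3, remainder 1
7 ÷ 1 → quotient 7, remainder 0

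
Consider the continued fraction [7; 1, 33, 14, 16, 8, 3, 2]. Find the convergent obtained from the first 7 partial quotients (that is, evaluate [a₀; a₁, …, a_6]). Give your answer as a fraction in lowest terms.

1538981/193081

a_0 = 7: 7/1
a_1 = 1: 8/1
a_2 = 33: 271/34
a_3 = 14: 3802/477
a_4 = 16: 61103/7666
a_5 = 8: 492626/61805
a_6 = 3: 1538981/193081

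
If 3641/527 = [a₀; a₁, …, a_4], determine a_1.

Run the Euclidean algorithm, recording each quotient:
3641 ÷ 527 → quotient 6, remainder 479
527 ÷ 479 → quotient 1, remainder 48

1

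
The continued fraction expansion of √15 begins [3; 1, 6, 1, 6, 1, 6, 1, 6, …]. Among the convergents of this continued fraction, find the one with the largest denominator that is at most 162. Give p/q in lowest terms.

244/63

List convergents until the denominator exceeds the bound:
a_0 = 3: 3/1  (≤ bound)
a_1 = 1: 4/1  (≤ bound)
a_2 = 6: 27/7  (≤ bound)
a_3 = 1: 31/8  (≤ bound)
a_4 = 6: 213/55  (≤ bound)
a_5 = 1: 244/63  (≤ bound)
a_6 = 6: 1677/433  (> 162, stop)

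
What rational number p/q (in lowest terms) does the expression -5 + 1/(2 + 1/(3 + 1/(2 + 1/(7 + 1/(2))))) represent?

-1159/254

Work from the innermost term outward:
Start with 2.
7 + 1/(2/1) = 7 + 1/2 = 15/2
2 + 1/(15/2) = 2 + 2/15 = 32/15
3 + 1/(32/15) = 3 + 15/32 = 111/32
2 + 1/(111/32) = 2 + 32/111 = 254/111
-5 + 1/(254/111) = -5 + 111/254 = -1159/254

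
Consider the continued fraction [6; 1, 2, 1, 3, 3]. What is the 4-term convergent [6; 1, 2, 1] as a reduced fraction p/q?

27/4

Start with 1.
2 + 1/(1/1) = 2 + 1/1 = 3/1
1 + 1/(3/1) = 1 + 1/3 = 4/3
6 + 1/(4/3) = 6 + 3/4 = 27/4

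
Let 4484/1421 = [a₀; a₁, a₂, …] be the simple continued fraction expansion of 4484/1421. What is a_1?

6

Apply division with remainder until the remainder is 0:
4484 = 3·1421 + 221, so a_0 = 3
1421 = 6·221 + 95, so a_1 = 6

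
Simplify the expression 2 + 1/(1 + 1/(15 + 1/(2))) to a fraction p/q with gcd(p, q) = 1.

97/33

Use the convergent recurrence hₖ = aₖ·hₖ₋₁ + hₖ₋₂ (and likewise for the denominators kₖ):
a_0 = 2: 2/1
a_1 = 1: 3/1
a_2 = 15: 47/16
a_3 = 2: 97/33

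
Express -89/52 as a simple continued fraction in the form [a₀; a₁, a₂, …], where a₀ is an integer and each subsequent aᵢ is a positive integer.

Run the Euclidean algorithm, recording each quotient:
⌊-89/52⌋ = -2, remainder 15
⌊52/15⌋ = 3, remainder 7
⌊15/7⌋ = 2, remainder 1
⌊7/1⌋ = 7, remainder 0

[-2; 3, 2, 7]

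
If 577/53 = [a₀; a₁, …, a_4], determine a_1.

⌊577/53⌋ = 10, remainder 47
⌊53/47⌋ = 1, remainder 6

1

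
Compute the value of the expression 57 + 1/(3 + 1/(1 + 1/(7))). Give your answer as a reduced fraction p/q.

Build up convergents one term at a time:
a_0 = 57: 57/1
a_1 = 3: 172/3
a_2 = 1: 229/4
a_3 = 7: 1775/31

1775/31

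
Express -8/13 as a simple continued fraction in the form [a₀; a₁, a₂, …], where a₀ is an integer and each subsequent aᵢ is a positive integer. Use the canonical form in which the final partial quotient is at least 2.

⌊-8/13⌋ = -1, remainder 5
⌊13/5⌋ = 2, remainder 3
⌊5/3⌋ = 1, remainder 2
⌊3/2⌋ = 1, remainder 1
⌊2/1⌋ = 2, remainder 0

[-1; 2, 1, 1, 2]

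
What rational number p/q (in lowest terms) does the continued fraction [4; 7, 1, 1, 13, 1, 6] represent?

Build up convergents one term at a time:
a_0 = 4: 4/1
a_1 = 7: 29/7
a_2 = 1: 33/8
a_3 = 1: 62/15
a_4 = 13: 839/203
a_5 = 1: 901/218
a_6 = 6: 6245/1511

6245/1511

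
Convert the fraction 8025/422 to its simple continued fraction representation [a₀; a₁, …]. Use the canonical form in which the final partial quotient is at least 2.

Repeatedly divide and take the remainder:
8025 ÷ 422 → quotient 19, remainder 7
422 ÷ 7 → quotient 60, remainder 2
7 ÷ 2 → quotient 3, remainder 1
2 ÷ 1 → quotient 2, remainder 0

[19; 60, 3, 2]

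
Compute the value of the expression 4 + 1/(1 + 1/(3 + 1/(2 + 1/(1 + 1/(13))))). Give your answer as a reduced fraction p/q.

849/178

Use the convergent recurrence hₖ = aₖ·hₖ₋₁ + hₖ₋₂ (and likewise for the denominators kₖ):
a_0 = 4: 4/1
a_1 = 1: 5/1
a_2 = 3: 19/4
a_3 = 2: 43/9
a_4 = 1: 62/13
a_5 = 13: 849/178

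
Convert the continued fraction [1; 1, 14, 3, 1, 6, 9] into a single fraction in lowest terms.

a_0 = 1: 1/1
a_1 = 1: 2/1
a_2 = 14: 29/15
a_3 = 3: 89/46
a_4 = 1: 118/61
a_5 = 6: 797/412
a_6 = 9: 7291/3769

7291/3769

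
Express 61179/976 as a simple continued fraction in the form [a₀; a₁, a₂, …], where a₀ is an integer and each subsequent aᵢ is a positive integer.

[62; 1, 2, 6, 3, 3, 1, 3]

61179 = 62·976 + 667, so a_0 = 62
976 = 1·667 + 309, so a_1 = 1
667 = 2·309 + 49, so a_2 = 2
309 = 6·49 + 15, so a_3 = 6
49 = 3·15 + 4, so a_4 = 3
15 = 3·4 + 3, so a_5 = 3
4 = 1·3 + 1, so a_6 = 1
3 = 3·1 + 0, so a_7 = 3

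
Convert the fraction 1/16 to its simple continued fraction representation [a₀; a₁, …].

[0; 16]

Apply division with remainder until the remainder is 0:
1 = 0·16 + 1, so a_0 = 0
16 = 16·1 + 0, so a_1 = 16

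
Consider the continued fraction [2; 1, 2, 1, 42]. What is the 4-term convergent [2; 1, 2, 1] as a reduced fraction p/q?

Start with 1.
2 + 1/(1/1) = 2 + 1/1 = 3/1
1 + 1/(3/1) = 1 + 1/3 = 4/3
2 + 1/(4/3) = 2 + 3/4 = 11/4

11/4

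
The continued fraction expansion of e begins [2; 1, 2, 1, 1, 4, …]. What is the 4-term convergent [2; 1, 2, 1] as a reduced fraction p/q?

11/4

Start with 1.
2 + 1/(1/1) = 2 + 1/1 = 3/1
1 + 1/(3/1) = 1 + 1/3 = 4/3
2 + 1/(4/3) = 2 + 3/4 = 11/4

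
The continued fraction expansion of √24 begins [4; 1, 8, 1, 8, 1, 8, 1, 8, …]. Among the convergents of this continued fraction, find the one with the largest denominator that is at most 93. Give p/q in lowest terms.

436/89

List convergents until the denominator exceeds the bound:
a_0 = 4: 4/1  (≤ bound)
a_1 = 1: 5/1  (≤ bound)
a_2 = 8: 44/9  (≤ bound)
a_3 = 1: 49/10  (≤ bound)
a_4 = 8: 436/89  (≤ bound)
a_5 = 1: 485/99  (> 93, stop)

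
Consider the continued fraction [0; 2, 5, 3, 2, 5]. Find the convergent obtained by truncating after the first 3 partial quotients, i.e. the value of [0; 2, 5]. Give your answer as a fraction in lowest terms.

Compute successive convergents:
a_0 = 0: 0/1
a_1 = 2: 1/2
a_2 = 5: 5/11

5/11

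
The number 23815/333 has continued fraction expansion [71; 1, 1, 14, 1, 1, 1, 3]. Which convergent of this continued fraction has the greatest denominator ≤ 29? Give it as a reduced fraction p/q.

a_0 = 71: 71/1  (≤ bound)
a_1 = 1: 72/1  (≤ bound)
a_2 = 1: 143/2  (≤ bound)
a_3 = 14: 2074/29  (≤ bound)
a_4 = 1: 2217/31  (> 29, stop)

2074/29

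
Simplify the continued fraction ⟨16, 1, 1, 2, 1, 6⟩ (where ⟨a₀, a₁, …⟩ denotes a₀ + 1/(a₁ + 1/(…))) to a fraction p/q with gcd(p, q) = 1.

Start with 6.
1 + 1/(6/1) = 1 + 1/6 = 7/6
2 + 1/(7/6) = 2 + 6/7 = 20/7
1 + 1/(20/7) = 1 + 7/20 = 27/20
1 + 1/(27/20) = 1 + 20/27 = 47/27
16 + 1/(47/27) = 16 + 27/47 = 779/47

779/47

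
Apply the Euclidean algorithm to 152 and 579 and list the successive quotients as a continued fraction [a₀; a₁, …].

152 ÷ 579 → quotient 0, remainder 152
579 ÷ 152 → quotient 3, remainder 123
152 ÷ 123 → quotient 1, remainder 29
123 ÷ 29 → quotient 4, remainder 7
29 ÷ 7 → quotient 4, remainder 1
7 ÷ 1 → quotient 7, remainder 0

[0; 3, 1, 4, 4, 7]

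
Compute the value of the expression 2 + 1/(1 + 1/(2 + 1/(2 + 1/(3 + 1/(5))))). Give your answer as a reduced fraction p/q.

344/127

Compute successive convergents:
a_0 = 2: 2/1
a_1 = 1: 3/1
a_2 = 2: 8/3
a_3 = 2: 19/7
a_4 = 3: 65/24
a_5 = 5: 344/127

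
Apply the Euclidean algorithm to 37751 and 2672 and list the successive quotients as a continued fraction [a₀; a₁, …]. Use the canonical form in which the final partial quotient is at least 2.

[14; 7, 1, 3, 1, 3, 4, 4]

Repeatedly divide and take the remainder:
37751 = 14·2672 + 343, so a_0 = 14
2672 = 7·343 + 271, so a_1 = 7
343 = 1·271 + 72, so a_2 = 1
271 = 3·72 + 55, so a_3 = 3
72 = 1·55 + 17, so a_4 = 1
55 = 3·17 + 4, so a_5 = 3
17 = 4·4 + 1, so a_6 = 4
4 = 4·1 + 0, so a_7 = 4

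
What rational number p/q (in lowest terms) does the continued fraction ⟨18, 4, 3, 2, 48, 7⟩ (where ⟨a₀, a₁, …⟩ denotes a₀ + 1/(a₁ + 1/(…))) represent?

185998/10201

a_0 = 18: 18/1
a_1 = 4: 73/4
a_2 = 3: 237/13
a_3 = 2: 547/30
a_4 = 48: 26493/1453
a_5 = 7: 185998/10201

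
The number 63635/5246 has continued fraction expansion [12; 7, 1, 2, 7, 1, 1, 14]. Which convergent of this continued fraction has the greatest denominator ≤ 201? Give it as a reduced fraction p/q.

a_0 = 12: 12/1  (≤ bound)
a_1 = 7: 85/7  (≤ bound)
a_2 = 1: 97/8  (≤ bound)
a_3 = 2: 279/23  (≤ bound)
a_4 = 7: 2050/169  (≤ bound)
a_5 = 1: 2329/192  (≤ bound)
a_6 = 1: 4379/361  (> 201, stop)

2329/192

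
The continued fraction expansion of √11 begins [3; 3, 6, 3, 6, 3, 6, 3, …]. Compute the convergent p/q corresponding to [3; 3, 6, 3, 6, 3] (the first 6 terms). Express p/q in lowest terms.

3970/1197

Starting at the tail and folding back:
Start with 3.
6 + 1/(3/1) = 6 + 1/3 = 19/3
3 + 1/(19/3) = 3 + 3/19 = 60/19
6 + 1/(60/19) = 6 + 19/60 = 379/60
3 + 1/(379/60) = 3 + 60/379 = 1197/379
3 + 1/(1197/379) = 3 + 379/1197 = 3970/1197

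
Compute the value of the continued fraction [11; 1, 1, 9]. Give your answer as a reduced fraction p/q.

219/19

a_0 = 11: 11/1
a_1 = 1: 12/1
a_2 = 1: 23/2
a_3 = 9: 219/19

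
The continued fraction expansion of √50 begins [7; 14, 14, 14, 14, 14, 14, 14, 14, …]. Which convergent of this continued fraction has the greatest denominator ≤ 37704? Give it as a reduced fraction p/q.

19601/2772

List convergents until the denominator exceeds the bound:
a_0 = 7: 7/1  (≤ bound)
a_1 = 14: 99/14  (≤ bound)
a_2 = 14: 1393/197  (≤ bound)
a_3 = 14: 19601/2772  (≤ bound)
a_4 = 14: 275807/39005  (> 37704, stop)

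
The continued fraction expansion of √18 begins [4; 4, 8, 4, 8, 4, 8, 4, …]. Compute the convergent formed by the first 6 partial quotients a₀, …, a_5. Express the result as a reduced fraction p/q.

Start with 4.
8 + 1/(4/1) = 8 + 1/4 = 33/4
4 + 1/(33/4) = 4 + 4/33 = 136/33
8 + 1/(136/33) = 8 + 33/136 = 1121/136
4 + 1/(1121/136) = 4 + 136/1121 = 4620/1121
4 + 1/(4620/1121) = 4 + 1121/4620 = 19601/4620

19601/4620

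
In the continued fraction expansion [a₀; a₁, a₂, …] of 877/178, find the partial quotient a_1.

1

877 = 4·178 + 165, so a_0 = 4
178 = 1·165 + 13, so a_1 = 1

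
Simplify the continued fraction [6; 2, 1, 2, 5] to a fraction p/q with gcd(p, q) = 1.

274/43

Start with 5.
2 + 1/(5/1) = 2 + 1/5 = 11/5
1 + 1/(11/5) = 1 + 5/11 = 16/11
2 + 1/(16/11) = 2 + 11/16 = 43/16
6 + 1/(43/16) = 6 + 16/43 = 274/43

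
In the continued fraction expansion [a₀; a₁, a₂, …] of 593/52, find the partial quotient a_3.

10

Apply division with remainder until the remainder is 0:
593 = 11·52 + 21, so a_0 = 11
52 = 2·21 + 10, so a_1 = 2
21 = 2·10 + 1, so a_2 = 2
10 = 10·1 + 0, so a_3 = 10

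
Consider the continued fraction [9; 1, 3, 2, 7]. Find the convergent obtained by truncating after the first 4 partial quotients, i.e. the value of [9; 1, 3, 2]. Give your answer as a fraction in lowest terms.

88/9

Compute successive convergents:
a_0 = 9: 9/1
a_1 = 1: 10/1
a_2 = 3: 39/4
a_3 = 2: 88/9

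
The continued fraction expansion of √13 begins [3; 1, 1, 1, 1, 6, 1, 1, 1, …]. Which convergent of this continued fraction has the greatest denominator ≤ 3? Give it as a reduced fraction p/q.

List convergents until the denominator exceeds the bound:
a_0 = 3: 3/1  (≤ bound)
a_1 = 1: 4/1  (≤ bound)
a_2 = 1: 7/2  (≤ bound)
a_3 = 1: 11/3  (≤ bound)
a_4 = 1: 18/5  (> 3, stop)

11/3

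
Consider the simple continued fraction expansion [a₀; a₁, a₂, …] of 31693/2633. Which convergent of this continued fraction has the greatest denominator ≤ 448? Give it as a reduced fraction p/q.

a_0 = 12: 12/1  (≤ bound)
a_1 = 27: 325/27  (≤ bound)
a_2 = 6: 1962/163  (≤ bound)
a_3 = 1: 2287/190  (≤ bound)
a_4 = 13: 31693/2633  (> 448, stop)

2287/190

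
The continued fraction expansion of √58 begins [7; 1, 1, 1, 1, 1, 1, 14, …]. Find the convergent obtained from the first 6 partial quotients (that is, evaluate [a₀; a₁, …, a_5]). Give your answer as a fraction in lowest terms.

61/8

Use the convergent recurrence hₖ = aₖ·hₖ₋₁ + hₖ₋₂ (and likewise for the denominators kₖ):
a_0 = 7: 7/1
a_1 = 1: 8/1
a_2 = 1: 15/2
a_3 = 1: 23/3
a_4 = 1: 38/5
a_5 = 1: 61/8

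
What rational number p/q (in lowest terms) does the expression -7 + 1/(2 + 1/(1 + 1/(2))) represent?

a_0 = -7: -7/1
a_1 = 2: -13/2
a_2 = 1: -20/3
a_3 = 2: -53/8

-53/8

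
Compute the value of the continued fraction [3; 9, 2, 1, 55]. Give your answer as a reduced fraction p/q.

Build up convergents one term at a time:
a_0 = 3: 3/1
a_1 = 9: 28/9
a_2 = 2: 59/19
a_3 = 1: 87/28
a_4 = 55: 4844/1559

4844/1559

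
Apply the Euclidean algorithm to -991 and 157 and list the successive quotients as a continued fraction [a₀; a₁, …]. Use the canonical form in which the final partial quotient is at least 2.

[-7; 1, 2, 4, 1, 9]

Run the Euclidean algorithm, recording each quotient:
⌊-991/157⌋ = -7, remainder 108
⌊157/108⌋ = 1, remainder 49
⌊108/49⌋ = 2, remainder 10
⌊49/10⌋ = 4, remainder 9
⌊10/9⌋ = 1, remainder 1
⌊9/1⌋ = 9, remainder 0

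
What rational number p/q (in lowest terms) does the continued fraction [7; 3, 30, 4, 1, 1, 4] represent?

a_0 = 7: 7/1
a_1 = 3: 22/3
a_2 = 30: 667/91
a_3 = 4: 2690/367
a_4 = 1: 3357/458
a_5 = 1: 6047/825
a_6 = 4: 27545/3758

27545/3758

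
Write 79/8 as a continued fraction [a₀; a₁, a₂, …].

79 ÷ 8 → quotient 9, remainder 7
8 ÷ 7 → quotient 1, remainder 1
7 ÷ 1 → quotient 7, remainder 0

[9; 1, 7]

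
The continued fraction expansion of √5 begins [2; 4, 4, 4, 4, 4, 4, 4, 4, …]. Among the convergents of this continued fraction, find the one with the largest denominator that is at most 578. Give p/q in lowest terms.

List convergents until the denominator exceeds the bound:
a_0 = 2: 2/1  (≤ bound)
a_1 = 4: 9/4  (≤ bound)
a_2 = 4: 38/17  (≤ bound)
a_3 = 4: 161/72  (≤ bound)
a_4 = 4: 682/305  (≤ bound)
a_5 = 4: 2889/1292  (> 578, stop)

682/305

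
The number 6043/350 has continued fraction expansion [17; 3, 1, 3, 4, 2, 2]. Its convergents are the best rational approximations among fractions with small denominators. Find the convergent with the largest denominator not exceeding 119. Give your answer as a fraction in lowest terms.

List convergents until the denominator exceeds the bound:
a_0 = 17: 17/1  (≤ bound)
a_1 = 3: 52/3  (≤ bound)
a_2 = 1: 69/4  (≤ bound)
a_3 = 3: 259/15  (≤ bound)
a_4 = 4: 1105/64  (≤ bound)
a_5 = 2: 2469/143  (> 119, stop)

1105/64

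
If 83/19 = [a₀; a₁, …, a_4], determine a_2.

83 ÷ 19 → quotient 4, remainder 7
19 ÷ 7 → quotient 2, remainder 5
7 ÷ 5 → quotient 1, remainder 2

1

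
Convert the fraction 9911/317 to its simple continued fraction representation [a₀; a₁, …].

⌊9911/317⌋ = 31, remainder 84
⌊317/84⌋ = 3, remainder 65
⌊84/65⌋ = 1, remainder 19
⌊65/19⌋ = 3, remainder 8
⌊19/8⌋ = 2, remainder 3
⌊8/3⌋ = 2, remainder 2
⌊3/2⌋ = 1, remainder 1
⌊2/1⌋ = 2, remainder 0

[31; 3, 1, 3, 2, 2, 1, 2]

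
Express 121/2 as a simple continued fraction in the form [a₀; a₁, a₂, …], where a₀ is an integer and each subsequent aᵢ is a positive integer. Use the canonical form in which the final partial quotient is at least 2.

[60; 2]

Apply division with remainder until the remainder is 0:
⌊121/2⌋ = 60, remainder 1
⌊2/1⌋ = 2, remainder 0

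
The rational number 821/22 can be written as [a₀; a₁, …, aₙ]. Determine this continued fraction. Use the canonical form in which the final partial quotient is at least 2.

[37; 3, 7]

⌊821/22⌋ = 37, remainder 7
⌊22/7⌋ = 3, remainder 1
⌊7/1⌋ = 7, remainder 0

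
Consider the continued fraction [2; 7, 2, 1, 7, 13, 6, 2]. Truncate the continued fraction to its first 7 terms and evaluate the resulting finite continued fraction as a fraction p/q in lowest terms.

28801/13483

Start with 6.
13 + 1/(6/1) = 13 + 1/6 = 79/6
7 + 1/(79/6) = 7 + 6/79 = 559/79
1 + 1/(559/79) = 1 + 79/559 = 638/559
2 + 1/(638/559) = 2 + 559/638 = 1835/638
7 + 1/(1835/638) = 7 + 638/1835 = 13483/1835
2 + 1/(13483/1835) = 2 + 1835/13483 = 28801/13483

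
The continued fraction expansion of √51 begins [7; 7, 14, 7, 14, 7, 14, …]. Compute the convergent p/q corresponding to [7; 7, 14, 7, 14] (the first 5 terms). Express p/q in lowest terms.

70693/9899

a_0 = 7: 7/1
a_1 = 7: 50/7
a_2 = 14: 707/99
a_3 = 7: 4999/700
a_4 = 14: 70693/9899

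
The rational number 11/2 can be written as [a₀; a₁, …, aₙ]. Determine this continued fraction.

[5; 2]

Repeatedly divide and take the remainder:
11 = 5·2 + 1, so a_0 = 5
2 = 2·1 + 0, so a_1 = 2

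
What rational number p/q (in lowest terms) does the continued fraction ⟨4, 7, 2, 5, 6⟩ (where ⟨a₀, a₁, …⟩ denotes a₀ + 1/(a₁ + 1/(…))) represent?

2096/507

Starting at the tail and folding back:
Start with 6.
5 + 1/(6/1) = 5 + 1/6 = 31/6
2 + 1/(31/6) = 2 + 6/31 = 68/31
7 + 1/(68/31) = 7 + 31/68 = 507/68
4 + 1/(507/68) = 4 + 68/507 = 2096/507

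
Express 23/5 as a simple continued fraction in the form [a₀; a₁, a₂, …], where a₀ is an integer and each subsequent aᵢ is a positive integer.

[4; 1, 1, 2]

23 ÷ 5 → quotient 4, remainder 3
5 ÷ 3 → quotient 1, remainder 2
3 ÷ 2 → quotient 1, remainder 1
2 ÷ 1 → quotient 2, remainder 0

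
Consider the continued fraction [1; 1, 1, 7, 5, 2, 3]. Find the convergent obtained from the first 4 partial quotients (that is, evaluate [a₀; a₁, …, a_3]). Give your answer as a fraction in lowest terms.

Start with 7.
1 + 1/(7/1) = 1 + 1/7 = 8/7
1 + 1/(8/7) = 1 + 7/8 = 15/8
1 + 1/(15/8) = 1 + 8/15 = 23/15

23/15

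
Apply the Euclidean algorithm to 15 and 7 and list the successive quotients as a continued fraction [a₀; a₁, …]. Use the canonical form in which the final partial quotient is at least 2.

[2; 7]

Repeatedly divide and take the remainder:
⌊15/7⌋ = 2, remainder 1
⌊7/1⌋ = 7, remainder 0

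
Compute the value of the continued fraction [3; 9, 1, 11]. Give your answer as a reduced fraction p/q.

Start with 11.
1 + 1/(11/1) = 1 + 1/11 = 12/11
9 + 1/(12/11) = 9 + 11/12 = 119/12
3 + 1/(119/12) = 3 + 12/119 = 369/119

369/119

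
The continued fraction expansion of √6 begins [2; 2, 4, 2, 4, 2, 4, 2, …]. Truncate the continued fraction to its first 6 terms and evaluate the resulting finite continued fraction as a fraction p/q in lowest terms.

485/198

Compute successive convergents:
a_0 = 2: 2/1
a_1 = 2: 5/2
a_2 = 4: 22/9
a_3 = 2: 49/20
a_4 = 4: 218/89
a_5 = 2: 485/198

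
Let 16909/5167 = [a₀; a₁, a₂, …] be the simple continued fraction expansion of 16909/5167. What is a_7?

Run the Euclidean algorithm, recording each quotient:
16909 ÷ 5167 → quotient 3, remainder 1408
5167 ÷ 1408 → quotient 3, remainder 943
1408 ÷ 943 → quotient 1, remainder 465
943 ÷ 465 → quotient 2, remainder 13
465 ÷ 13 → quotient 35, remainder 10
13 ÷ 10 → quotient 1, remainder 3
10 ÷ 3 → quotient 3, remainder 1
3 ÷ 1 → quotient 3, remainder 0

3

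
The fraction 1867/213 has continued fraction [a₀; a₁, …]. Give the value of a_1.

⌊1867/213⌋ = 8, remainder 163
⌊213/163⌋ = 1, remainder 50

1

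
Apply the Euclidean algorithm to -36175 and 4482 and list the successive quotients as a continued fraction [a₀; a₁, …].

[-9; 1, 13, 19, 1, 15]

Apply division with remainder until the remainder is 0:
-36175 ÷ 4482 → quotient -9, remainder 4163
4482 ÷ 4163 → quotient 1, remainder 319
4163 ÷ 319 → quotient 13, remainder 16
319 ÷ 16 → quotient 19, remainder 15
16 ÷ 15 → quotient 1, remainder 1
15 ÷ 1 → quotient 15, remainder 0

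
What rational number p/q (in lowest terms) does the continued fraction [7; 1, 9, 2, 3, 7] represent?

Use the convergent recurrence hₖ = aₖ·hₖ₋₁ + hₖ₋₂ (and likewise for the denominators kₖ):
a_0 = 7: 7/1
a_1 = 1: 8/1
a_2 = 9: 79/10
a_3 = 2: 166/21
a_4 = 3: 577/73
a_5 = 7: 4205/532

4205/532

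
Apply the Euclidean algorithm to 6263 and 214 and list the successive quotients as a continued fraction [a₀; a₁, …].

6263 ÷ 214 → quotient 29, remainder 57
214 ÷ 57 → quotient 3, remainder 43
57 ÷ 43 → quotient 1, remainder 14
43 ÷ 14 → quotient 3, remainder 1
14 ÷ 1 → quotient 14, remainder 0

[29; 3, 1, 3, 14]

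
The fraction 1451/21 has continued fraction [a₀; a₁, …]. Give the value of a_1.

Repeatedly divide and take the remainder:
⌊1451/21⌋ = 69, remainder 2
⌊21/2⌋ = 10, remainder 1

10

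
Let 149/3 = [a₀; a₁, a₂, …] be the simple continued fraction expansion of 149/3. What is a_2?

2

⌊149/3⌋ = 49, remainder 2
⌊3/2⌋ = 1, remainder 1
⌊2/1⌋ = 2, remainder 0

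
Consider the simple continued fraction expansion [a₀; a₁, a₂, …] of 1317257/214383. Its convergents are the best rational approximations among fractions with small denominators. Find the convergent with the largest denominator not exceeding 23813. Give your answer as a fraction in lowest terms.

a_0 = 6: 6/1  (≤ bound)
a_1 = 6: 37/6  (≤ bound)
a_2 = 1: 43/7  (≤ bound)
a_3 = 12: 553/90  (≤ bound)
a_4 = 3: 1702/277  (≤ bound)
a_5 = 2: 3957/644  (≤ bound)
a_6 = 14: 57100/9293  (≤ bound)
a_7 = 23: 1317257/214383  (> 23813, stop)

57100/9293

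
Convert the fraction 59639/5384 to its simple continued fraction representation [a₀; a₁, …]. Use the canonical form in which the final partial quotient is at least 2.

[11; 12, 1, 36, 1, 2, 1, 2]

Repeatedly divide and take the remainder:
⌊59639/5384⌋ = 11, remainder 415
⌊5384/415⌋ = 12, remainder 404
⌊415/404⌋ = 1, remainder 11
⌊404/11⌋ = 36, remainder 8
⌊11/8⌋ = 1, remainder 3
⌊8/3⌋ = 2, remainder 2
⌊3/2⌋ = 1, remainder 1
⌊2/1⌋ = 2, remainder 0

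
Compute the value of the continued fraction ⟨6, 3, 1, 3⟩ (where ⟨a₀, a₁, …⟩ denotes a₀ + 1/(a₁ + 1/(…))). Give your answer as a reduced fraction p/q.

Collapse the nested fraction from the inside out:
Start with 3.
1 + 1/(3/1) = 1 + 1/3 = 4/3
3 + 1/(4/3) = 3 + 3/4 = 15/4
6 + 1/(15/4) = 6 + 4/15 = 94/15

94/15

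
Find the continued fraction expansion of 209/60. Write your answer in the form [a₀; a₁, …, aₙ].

[3; 2, 14, 2]

Repeatedly divide and take the remainder:
209 = 3·60 + 29, so a_0 = 3
60 = 2·29 + 2, so a_1 = 2
29 = 14·2 + 1, so a_2 = 14
2 = 2·1 + 0, so a_3 = 2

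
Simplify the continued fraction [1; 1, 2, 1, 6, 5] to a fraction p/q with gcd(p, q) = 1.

a_0 = 1: 1/1
a_1 = 1: 2/1
a_2 = 2: 5/3
a_3 = 1: 7/4
a_4 = 6: 47/27
a_5 = 5: 242/139

242/139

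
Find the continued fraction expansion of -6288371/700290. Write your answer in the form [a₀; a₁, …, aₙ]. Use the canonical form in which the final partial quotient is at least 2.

-6288371 = -9·700290 + 14239, so a_0 = -9
700290 = 49·14239 + 2579, so a_1 = 49
14239 = 5·2579 + 1344, so a_2 = 5
2579 = 1·1344 + 1235, so a_3 = 1
1344 = 1·1235 + 109, so a_4 = 1
1235 = 11·109 + 36, so a_5 = 11
109 = 3·36 + 1, so a_6 = 3
36 = 36·1 + 0, so a_7 = 36

[-9; 49, 5, 1, 1, 11, 3, 36]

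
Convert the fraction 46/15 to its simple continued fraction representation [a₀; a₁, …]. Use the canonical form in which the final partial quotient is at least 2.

[3; 15]

⌊46/15⌋ = 3, remainder 1
⌊15/1⌋ = 15, remainder 0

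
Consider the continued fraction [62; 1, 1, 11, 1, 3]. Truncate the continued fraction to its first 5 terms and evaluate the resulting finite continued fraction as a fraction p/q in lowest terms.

Start with 1.
11 + 1/(1/1) = 11 + 1/1 = 12/1
1 + 1/(12/1) = 1 + 1/12 = 13/12
1 + 1/(13/12) = 1 + 12/13 = 25/13
62 + 1/(25/13) = 62 + 13/25 = 1563/25

1563/25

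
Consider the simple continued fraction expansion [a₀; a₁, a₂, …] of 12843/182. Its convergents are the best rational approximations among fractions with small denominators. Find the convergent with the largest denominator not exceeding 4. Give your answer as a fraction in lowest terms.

141/2

List convergents until the denominator exceeds the bound:
a_0 = 70: 70/1  (≤ bound)
a_1 = 1: 71/1  (≤ bound)
a_2 = 1: 141/2  (≤ bound)
a_3 = 3: 494/7  (> 4, stop)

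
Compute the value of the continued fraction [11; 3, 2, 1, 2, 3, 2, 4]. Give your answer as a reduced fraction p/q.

Start with 4.
2 + 1/(4/1) = 2 + 1/4 = 9/4
3 + 1/(9/4) = 3 + 4/9 = 31/9
2 + 1/(31/9) = 2 + 9/31 = 71/31
1 + 1/(71/31) = 1 + 31/71 = 102/71
2 + 1/(102/71) = 2 + 71/102 = 275/102
3 + 1/(275/102) = 3 + 102/275 = 927/275
11 + 1/(927/275) = 11 + 275/927 = 10472/927

10472/927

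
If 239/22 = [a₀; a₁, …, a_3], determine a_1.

239 = 10·22 + 19, so a_0 = 10
22 = 1·19 + 3, so a_1 = 1

1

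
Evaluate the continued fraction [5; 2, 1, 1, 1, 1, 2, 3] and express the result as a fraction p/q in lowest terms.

Starting at the tail and folding back:
Start with 3.
2 + 1/(3/1) = 2 + 1/3 = 7/3
1 + 1/(7/3) = 1 + 3/7 = 10/7
1 + 1/(10/7) = 1 + 7/10 = 17/10
1 + 1/(17/10) = 1 + 10/17 = 27/17
1 + 1/(27/17) = 1 + 17/27 = 44/27
2 + 1/(44/27) = 2 + 27/44 = 115/44
5 + 1/(115/44) = 5 + 44/115 = 619/115

619/115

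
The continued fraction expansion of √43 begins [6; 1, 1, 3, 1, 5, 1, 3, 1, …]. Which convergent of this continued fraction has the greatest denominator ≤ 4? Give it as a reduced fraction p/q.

13/2

a_0 = 6: 6/1  (≤ bound)
a_1 = 1: 7/1  (≤ bound)
a_2 = 1: 13/2  (≤ bound)
a_3 = 3: 46/7  (> 4, stop)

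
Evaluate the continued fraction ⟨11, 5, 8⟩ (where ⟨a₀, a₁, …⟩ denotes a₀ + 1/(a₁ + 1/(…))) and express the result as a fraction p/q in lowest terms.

459/41

Work from the innermost term outward:
Start with 8.
5 + 1/(8/1) = 5 + 1/8 = 41/8
11 + 1/(41/8) = 11 + 8/41 = 459/41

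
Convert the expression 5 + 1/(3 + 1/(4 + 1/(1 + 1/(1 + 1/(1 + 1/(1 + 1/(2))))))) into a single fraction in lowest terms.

Start with 2.
1 + 1/(2/1) = 1 + 1/2 = 3/2
1 + 1/(3/2) = 1 + 2/3 = 5/3
1 + 1/(5/3) = 1 + 3/5 = 8/5
1 + 1/(8/5) = 1 + 5/8 = 13/8
4 + 1/(13/8) = 4 + 8/13 = 60/13
3 + 1/(60/13) = 3 + 13/60 = 193/60
5 + 1/(193/60) = 5 + 60/193 = 1025/193

1025/193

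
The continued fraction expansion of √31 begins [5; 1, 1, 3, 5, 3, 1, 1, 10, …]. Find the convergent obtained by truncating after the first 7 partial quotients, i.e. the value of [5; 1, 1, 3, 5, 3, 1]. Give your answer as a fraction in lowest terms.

Build up convergents one term at a time:
a_0 = 5: 5/1
a_1 = 1: 6/1
a_2 = 1: 11/2
a_3 = 3: 39/7
a_4 = 5: 206/37
a_5 = 3: 657/118
a_6 = 1: 863/155

863/155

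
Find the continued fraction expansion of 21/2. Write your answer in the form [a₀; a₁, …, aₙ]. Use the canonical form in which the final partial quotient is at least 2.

21 = 10·2 + 1, so a_0 = 10
2 = 2·1 + 0, so a_1 = 2

[10; 2]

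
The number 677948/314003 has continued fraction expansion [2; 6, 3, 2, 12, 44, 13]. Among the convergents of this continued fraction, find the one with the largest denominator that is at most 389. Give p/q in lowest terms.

List convergents until the denominator exceeds the bound:
a_0 = 2: 2/1  (≤ bound)
a_1 = 6: 13/6  (≤ bound)
a_2 = 3: 41/19  (≤ bound)
a_3 = 2: 95/44  (≤ bound)
a_4 = 12: 1181/547  (> 389, stop)

95/44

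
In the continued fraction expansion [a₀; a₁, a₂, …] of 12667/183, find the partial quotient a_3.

1

Run the Euclidean algorithm, recording each quotient:
12667 ÷ 183 → quotient 69, remainder 40
183 ÷ 40 → quotient 4, remainder 23
40 ÷ 23 → quotient 1, remainder 17
23 ÷ 17 → quotient 1, remainder 6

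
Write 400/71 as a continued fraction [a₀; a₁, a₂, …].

[5; 1, 1, 1, 2, 1, 2, 2]

400 = 5·71 + 45, so a_0 = 5
71 = 1·45 + 26, so a_1 = 1
45 = 1·26 + 19, so a_2 = 1
26 = 1·19 + 7, so a_3 = 1
19 = 2·7 + 5, so a_4 = 2
7 = 1·5 + 2, so a_5 = 1
5 = 2·2 + 1, so a_6 = 2
2 = 2·1 + 0, so a_7 = 2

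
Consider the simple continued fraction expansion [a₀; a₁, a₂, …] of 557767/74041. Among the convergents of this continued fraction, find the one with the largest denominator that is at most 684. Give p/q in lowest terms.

4309/572

a_0 = 7: 7/1  (≤ bound)
a_1 = 1: 8/1  (≤ bound)
a_2 = 1: 15/2  (≤ bound)
a_3 = 7: 113/15  (≤ bound)
a_4 = 38: 4309/572  (≤ bound)
a_5 = 2: 8731/1159  (> 684, stop)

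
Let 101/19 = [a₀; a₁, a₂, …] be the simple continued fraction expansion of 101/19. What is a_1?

3

⌊101/19⌋ = 5, remainder 6
⌊19/6⌋ = 3, remainder 1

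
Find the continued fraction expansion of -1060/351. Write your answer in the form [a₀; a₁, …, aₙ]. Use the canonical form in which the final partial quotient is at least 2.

Repeatedly divide and take the remainder:
-1060 ÷ 351 → quotient -4, remainder 344
351 ÷ 344 → quotient 1, remainder 7
344 ÷ 7 → quotient 49, remainder 1
7 ÷ 1 → quotient 7, remainder 0

[-4; 1, 49, 7]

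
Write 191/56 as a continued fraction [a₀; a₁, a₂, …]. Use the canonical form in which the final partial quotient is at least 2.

191 ÷ 56 → quotient 3, remainder 23
56 ÷ 23 → quotient 2, remainder 10
23 ÷ 10 → quotient 2, remainder 3
10 ÷ 3 → quotient 3, remainder 1
3 ÷ 1 → quotient 3, remainder 0

[3; 2, 2, 3, 3]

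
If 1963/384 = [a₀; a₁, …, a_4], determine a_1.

8

⌊1963/384⌋ = 5, remainder 43
⌊384/43⌋ = 8, remainder 40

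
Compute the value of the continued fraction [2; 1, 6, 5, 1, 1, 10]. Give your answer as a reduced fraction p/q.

Start with 10.
1 + 1/(10/1) = 1 + 1/10 = 11/10
1 + 1/(11/10) = 1 + 10/11 = 21/11
5 + 1/(21/11) = 5 + 11/21 = 116/21
6 + 1/(116/21) = 6 + 21/116 = 717/116
1 + 1/(717/116) = 1 + 116/717 = 833/717
2 + 1/(833/717) = 2 + 717/833 = 2383/833

2383/833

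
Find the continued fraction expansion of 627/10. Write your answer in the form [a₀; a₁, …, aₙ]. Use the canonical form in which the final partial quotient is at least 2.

[62; 1, 2, 3]

Apply division with remainder until the remainder is 0:
627 ÷ 10 → quotient 62, remainder 7
10 ÷ 7 → quotient 1, remainder 3
7 ÷ 3 → quotient 2, remainder 1
3 ÷ 1 → quotient 3, remainder 0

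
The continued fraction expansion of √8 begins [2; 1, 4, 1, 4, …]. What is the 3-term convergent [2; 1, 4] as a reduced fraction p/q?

Use the convergent recurrence hₖ = aₖ·hₖ₋₁ + hₖ₋₂ (and likewise for the denominators kₖ):
a_0 = 2: 2/1
a_1 = 1: 3/1
a_2 = 4: 14/5

14/5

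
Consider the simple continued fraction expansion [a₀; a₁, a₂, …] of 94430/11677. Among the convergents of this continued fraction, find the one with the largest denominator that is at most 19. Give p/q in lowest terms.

97/12

List convergents until the denominator exceeds the bound:
a_0 = 8: 8/1  (≤ bound)
a_1 = 11: 89/11  (≤ bound)
a_2 = 1: 97/12  (≤ bound)
a_3 = 1: 186/23  (> 19, stop)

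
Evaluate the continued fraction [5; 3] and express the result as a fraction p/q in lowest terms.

16/3

Compute successive convergents:
a_0 = 5: 5/1
a_1 = 3: 16/3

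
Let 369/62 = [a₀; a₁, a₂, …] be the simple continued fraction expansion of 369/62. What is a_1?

⌊369/62⌋ = 5, remainder 59
⌊62/59⌋ = 1, remainder 3

1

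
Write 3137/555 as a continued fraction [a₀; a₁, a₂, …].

[5; 1, 1, 1, 7, 24]

Run the Euclidean algorithm, recording each quotient:
⌊3137/555⌋ = 5, remainder 362
⌊555/362⌋ = 1, remainder 193
⌊362/193⌋ = 1, remainder 169
⌊193/169⌋ = 1, remainder 24
⌊169/24⌋ = 7, remainder 1
⌊24/1⌋ = 24, remainder 0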